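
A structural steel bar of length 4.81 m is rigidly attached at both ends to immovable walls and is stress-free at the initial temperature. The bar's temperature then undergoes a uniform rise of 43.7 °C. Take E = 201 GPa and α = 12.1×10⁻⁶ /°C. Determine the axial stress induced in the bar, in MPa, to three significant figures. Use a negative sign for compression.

-106 MPa

Free thermal expansion αLΔT = 12.1e-6 · 4810 · 43.7 = 2.543 mm.
The walls impose strain ε = −(2.543)/4810 = -5.2877e-04; σ = Eε = 201000 · -5.2877e-04 = -106.3 MPa.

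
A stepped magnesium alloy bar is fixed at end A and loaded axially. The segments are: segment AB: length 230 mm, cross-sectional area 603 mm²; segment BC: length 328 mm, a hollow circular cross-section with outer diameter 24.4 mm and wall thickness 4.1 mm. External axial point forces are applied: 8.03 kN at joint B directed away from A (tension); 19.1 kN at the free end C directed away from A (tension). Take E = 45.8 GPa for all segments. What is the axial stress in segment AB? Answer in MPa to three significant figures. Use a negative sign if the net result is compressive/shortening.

45.0 MPa

Internal axial forces (sectioning from the free end, tension +): N_BC = 19.1 kN, N_AB = 27.13 kN.
σ_AB = N_AB/A_AB = 27130/603 = 44.99 MPa.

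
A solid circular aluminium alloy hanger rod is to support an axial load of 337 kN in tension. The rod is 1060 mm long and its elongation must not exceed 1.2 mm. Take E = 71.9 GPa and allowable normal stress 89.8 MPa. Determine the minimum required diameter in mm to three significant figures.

Required area A ≥ P/σ_allow = 337000/89.8 = 3753 mm².
For a solid circular section, d ≥ √(4A/π) = 69.12 mm.
Elongation limit: A ≥ PL/(Eδ_allow) = 337000·1060/(71900·1.2) = 4140 mm² ⇒ d ≥ 72.61 mm.
The elongation limit governs.

72.6 mm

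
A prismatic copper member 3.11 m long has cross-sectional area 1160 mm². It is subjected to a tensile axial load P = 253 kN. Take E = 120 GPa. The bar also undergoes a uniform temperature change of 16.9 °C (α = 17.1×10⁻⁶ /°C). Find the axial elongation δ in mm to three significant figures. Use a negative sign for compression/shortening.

6.55 mm

δ_mech = NL/(AE) = 253000·3110/(1160·120000) = 5.653 mm.
δ_thermal = αLΔT = 17.1e-6·3110·16.9 = 0.8988 mm.
δ = δ_mech + δ_thermal = 6.551 mm.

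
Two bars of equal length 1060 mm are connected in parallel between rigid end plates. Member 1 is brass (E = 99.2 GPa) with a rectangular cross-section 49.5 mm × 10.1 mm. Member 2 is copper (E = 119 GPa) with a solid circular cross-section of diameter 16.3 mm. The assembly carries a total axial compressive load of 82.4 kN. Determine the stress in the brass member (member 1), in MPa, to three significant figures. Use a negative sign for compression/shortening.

-110 MPa

A_1 = 499.9 mm².
A_2 = 208.7 mm².
Equal strain + equilibrium ⇒ each member carries load in proportion to AE: A₁E₁ = 49600000 N, A₂E₂ = 24830000 N, ΣAE = 74430000 N.
σ₁ = P·E₁/ΣAE = -82400·99200/74430000 = -109.8 MPa.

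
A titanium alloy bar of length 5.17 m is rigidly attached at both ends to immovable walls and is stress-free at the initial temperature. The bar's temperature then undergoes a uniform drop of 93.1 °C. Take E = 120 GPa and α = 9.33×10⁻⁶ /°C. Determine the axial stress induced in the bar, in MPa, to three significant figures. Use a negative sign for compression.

104 MPa

Free thermal expansion αLΔT = 9.33e-6 · 5170 · -93.1 = -4.491 mm.
The walls impose strain ε = −(-4.491)/5170 = 8.6862e-04; σ = Eε = 120000 · 8.6862e-04 = 104.2 MPa.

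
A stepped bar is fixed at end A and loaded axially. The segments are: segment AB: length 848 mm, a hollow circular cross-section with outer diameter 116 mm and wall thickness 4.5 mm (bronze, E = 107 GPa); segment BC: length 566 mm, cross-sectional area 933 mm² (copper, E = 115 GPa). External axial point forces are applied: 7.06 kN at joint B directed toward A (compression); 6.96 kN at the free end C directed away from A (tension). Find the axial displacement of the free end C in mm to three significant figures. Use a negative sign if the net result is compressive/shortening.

0.0362 mm

Internal axial forces (sectioning from the free end, tension +): N_BC = 6.96 kN, N_AB = -0.1 kN.
A_AB = 1576 mm².
δ_AB = -100·848/(1576·107000) = -0.0005028 mm
δ_BC = 6960·566/(933·115000) = 0.03672 mm
δ = Σδ_i = 0.03621 mm.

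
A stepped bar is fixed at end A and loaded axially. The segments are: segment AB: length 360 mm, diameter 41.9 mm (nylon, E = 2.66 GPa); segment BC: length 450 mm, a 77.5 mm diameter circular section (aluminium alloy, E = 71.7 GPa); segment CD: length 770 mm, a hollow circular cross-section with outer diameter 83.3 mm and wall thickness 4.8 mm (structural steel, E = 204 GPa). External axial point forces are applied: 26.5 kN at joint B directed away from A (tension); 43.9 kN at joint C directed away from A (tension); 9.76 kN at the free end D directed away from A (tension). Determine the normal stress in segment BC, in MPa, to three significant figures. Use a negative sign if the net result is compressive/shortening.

Internal axial forces (sectioning from the free end, tension +): N_CD = 9.76 kN, N_BC = 53.66 kN, N_AB = 80.16 kN.
A_BC = 4717 mm².
σ_BC = N_BC/A_BC = 53660/4717 = 11.38 MPa.

11.4 MPa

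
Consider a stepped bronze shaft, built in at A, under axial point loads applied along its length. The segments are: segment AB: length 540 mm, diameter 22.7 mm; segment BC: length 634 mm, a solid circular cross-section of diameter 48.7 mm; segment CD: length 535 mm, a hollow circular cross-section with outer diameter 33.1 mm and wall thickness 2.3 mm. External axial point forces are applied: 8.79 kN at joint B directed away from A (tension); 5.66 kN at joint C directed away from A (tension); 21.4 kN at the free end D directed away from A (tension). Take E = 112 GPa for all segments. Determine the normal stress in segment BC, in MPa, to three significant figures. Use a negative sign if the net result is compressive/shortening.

14.5 MPa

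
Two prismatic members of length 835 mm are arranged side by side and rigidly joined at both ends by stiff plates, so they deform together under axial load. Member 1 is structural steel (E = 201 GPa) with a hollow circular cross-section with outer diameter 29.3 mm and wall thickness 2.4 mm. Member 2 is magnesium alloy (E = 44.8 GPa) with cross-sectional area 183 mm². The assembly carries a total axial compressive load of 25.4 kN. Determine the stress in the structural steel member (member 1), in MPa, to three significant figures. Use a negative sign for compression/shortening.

A_1 = 202.8 mm².
Equal strain + equilibrium ⇒ each member carries load in proportion to AE: A₁E₁ = 40770000 N, A₂E₂ = 8198000 N, ΣAE = 48970000 N.
σ₁ = P·E₁/ΣAE = -25400·201000/48970000 = -104.3 MPa.

-104 MPa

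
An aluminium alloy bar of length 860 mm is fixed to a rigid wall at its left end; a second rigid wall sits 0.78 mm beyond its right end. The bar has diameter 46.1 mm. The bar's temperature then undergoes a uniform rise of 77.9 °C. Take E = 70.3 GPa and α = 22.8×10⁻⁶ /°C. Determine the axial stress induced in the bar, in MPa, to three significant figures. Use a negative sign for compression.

-61.1 MPa

Free thermal expansion αLΔT = 22.8e-6 · 860 · 77.9 = 1.527 mm.
The walls engage after the gap closes; constrained expansion = 1.527 − 0.78 = 0.7475 mm.
The walls impose strain ε = −(0.7475)/860 = -8.6914e-04; σ = Eε = 70300 · -8.6914e-04 = -61.1 MPa.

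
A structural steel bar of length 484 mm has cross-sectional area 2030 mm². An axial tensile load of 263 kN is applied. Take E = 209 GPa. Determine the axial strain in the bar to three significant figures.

σ = N/A = 129.6 MPa; ε = σ/E = 129.6/209000 = 6.199e-04.

6.20e-04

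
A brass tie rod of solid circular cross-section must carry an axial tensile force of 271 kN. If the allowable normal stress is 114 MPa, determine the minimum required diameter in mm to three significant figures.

Required area A ≥ P/σ_allow = 271000/114 = 2377 mm².
For a solid circular section, d ≥ √(4A/π) = 55.02 mm.

55.0 mm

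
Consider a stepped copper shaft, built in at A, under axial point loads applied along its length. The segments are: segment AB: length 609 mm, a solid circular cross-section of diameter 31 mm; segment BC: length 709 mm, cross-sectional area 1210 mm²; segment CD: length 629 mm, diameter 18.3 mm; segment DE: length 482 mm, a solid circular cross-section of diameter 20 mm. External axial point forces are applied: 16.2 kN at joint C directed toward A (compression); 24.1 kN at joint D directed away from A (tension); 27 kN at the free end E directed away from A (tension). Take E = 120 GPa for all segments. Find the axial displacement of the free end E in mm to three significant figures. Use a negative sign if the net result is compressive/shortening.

1.77 mm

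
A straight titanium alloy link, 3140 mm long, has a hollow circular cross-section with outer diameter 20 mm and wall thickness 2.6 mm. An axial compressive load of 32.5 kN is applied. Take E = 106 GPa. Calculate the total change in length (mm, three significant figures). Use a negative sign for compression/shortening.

-6.77 mm

A = 142.1 mm².
δ_mech = NL/(AE) = -32500·3140/(142.1·106000) = -6.774 mm.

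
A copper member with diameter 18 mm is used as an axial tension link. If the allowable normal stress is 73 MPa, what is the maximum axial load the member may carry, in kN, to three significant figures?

18.6 kN

A = 254.5 mm².
P_max = σ_allow · A = 73 · 254.5 = 18580 N = 18.58 kN.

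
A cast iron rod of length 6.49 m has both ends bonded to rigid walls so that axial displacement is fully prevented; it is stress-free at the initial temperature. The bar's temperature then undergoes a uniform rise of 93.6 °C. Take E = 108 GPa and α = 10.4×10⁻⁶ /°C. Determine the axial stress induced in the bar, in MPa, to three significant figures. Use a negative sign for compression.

Free thermal expansion αLΔT = 10.4e-6 · 6490 · 93.6 = 6.318 mm.
The walls impose strain ε = −(6.318)/6490 = -9.7344e-04; σ = Eε = 108000 · -9.7344e-04 = -105.1 MPa.

-105 MPa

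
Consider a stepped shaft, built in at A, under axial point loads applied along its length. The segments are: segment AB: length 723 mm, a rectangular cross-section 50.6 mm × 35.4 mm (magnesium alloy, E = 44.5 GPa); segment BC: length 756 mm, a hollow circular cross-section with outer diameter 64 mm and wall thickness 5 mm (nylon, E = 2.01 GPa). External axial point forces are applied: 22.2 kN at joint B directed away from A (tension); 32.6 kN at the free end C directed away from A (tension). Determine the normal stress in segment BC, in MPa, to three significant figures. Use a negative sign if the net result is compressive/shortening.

35.2 MPa

Internal axial forces (sectioning from the free end, tension +): N_BC = 32.6 kN, N_AB = 54.8 kN.
A_BC = 926.8 mm².
σ_BC = N_BC/A_BC = 32600/926.8 = 35.18 MPa.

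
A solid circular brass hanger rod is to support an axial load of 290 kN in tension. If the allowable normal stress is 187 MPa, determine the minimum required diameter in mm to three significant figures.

Required area A ≥ P/σ_allow = 290000/187 = 1551 mm².
For a solid circular section, d ≥ √(4A/π) = 44.44 mm.

44.4 mm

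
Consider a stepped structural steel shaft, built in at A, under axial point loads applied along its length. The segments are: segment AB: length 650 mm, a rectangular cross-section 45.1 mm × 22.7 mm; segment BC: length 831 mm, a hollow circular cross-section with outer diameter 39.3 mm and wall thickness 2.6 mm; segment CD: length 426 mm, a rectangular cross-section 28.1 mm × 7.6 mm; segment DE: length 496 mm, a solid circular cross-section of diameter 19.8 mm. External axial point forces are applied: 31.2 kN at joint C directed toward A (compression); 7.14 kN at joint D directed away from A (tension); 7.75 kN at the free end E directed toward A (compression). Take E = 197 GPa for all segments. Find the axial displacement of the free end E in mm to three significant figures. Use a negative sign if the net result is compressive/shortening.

-0.620 mm

Internal axial forces (sectioning from the free end, tension +): N_DE = -7.75 kN, N_CD = -0.61 kN, N_BC = -31.81 kN, N_AB = -31.81 kN.
A_AB = 1024 mm².
A_BC = 299.8 mm².
A_CD = 213.6 mm².
A_DE = 307.9 mm².
δ_AB = -31810·650/(1024·197000) = -0.1025 mm
δ_BC = -31810·831/(299.8·197000) = -0.4476 mm
δ_CD = -610·426/(213.6·197000) = -0.006177 mm
δ_DE = -7750·496/(307.9·197000) = -0.06337 mm
δ = Σδ_i = -0.6197 mm.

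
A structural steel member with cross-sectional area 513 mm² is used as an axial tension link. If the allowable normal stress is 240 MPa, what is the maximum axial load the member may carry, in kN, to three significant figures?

P_max = σ_allow · A = 240 · 513 = 123100 N = 123.1 kN.

123 kN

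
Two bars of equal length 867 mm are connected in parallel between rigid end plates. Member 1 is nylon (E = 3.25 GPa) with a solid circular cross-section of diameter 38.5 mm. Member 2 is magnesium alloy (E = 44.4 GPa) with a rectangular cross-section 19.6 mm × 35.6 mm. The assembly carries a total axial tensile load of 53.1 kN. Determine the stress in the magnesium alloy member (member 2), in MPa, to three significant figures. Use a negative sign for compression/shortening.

A_1 = 1164 mm².
A_2 = 697.8 mm².
Equal strain + equilibrium ⇒ each member carries load in proportion to AE: A₁E₁ = 3784000 N, A₂E₂ = 30980000 N, ΣAE = 34760000 N.
σ₂ = P·E₂/ΣAE = 53100·44400/34760000 = 67.82 MPa.

67.8 MPa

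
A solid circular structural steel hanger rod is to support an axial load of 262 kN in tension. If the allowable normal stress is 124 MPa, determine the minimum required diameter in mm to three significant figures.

51.9 mm

Required area A ≥ P/σ_allow = 262000/124 = 2113 mm².
For a solid circular section, d ≥ √(4A/π) = 51.87 mm.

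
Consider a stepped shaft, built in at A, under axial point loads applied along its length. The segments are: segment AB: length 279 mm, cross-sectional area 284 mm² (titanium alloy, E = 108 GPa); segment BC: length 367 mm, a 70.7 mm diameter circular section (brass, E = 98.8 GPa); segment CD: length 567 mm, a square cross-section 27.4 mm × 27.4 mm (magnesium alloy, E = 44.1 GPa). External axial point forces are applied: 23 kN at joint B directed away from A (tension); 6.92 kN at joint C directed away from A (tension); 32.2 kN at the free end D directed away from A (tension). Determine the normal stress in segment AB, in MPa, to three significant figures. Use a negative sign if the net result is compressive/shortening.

219 MPa

Internal axial forces (sectioning from the free end, tension +): N_CD = 32.2 kN, N_BC = 39.12 kN, N_AB = 62.12 kN.
σ_AB = N_AB/A_AB = 62120/284 = 218.7 MPa.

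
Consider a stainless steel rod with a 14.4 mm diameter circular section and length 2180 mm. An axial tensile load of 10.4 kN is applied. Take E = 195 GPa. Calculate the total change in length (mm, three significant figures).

A = 162.9 mm².
δ_mech = NL/(AE) = 10400·2180/(162.9·195000) = 0.7139 mm.

0.714 mm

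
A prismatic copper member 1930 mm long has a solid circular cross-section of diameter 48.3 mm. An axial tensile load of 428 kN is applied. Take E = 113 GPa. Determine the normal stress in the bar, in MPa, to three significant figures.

234 MPa

A = 1832 mm².
σ = N/A = 428000/1832 = 233.6 MPa.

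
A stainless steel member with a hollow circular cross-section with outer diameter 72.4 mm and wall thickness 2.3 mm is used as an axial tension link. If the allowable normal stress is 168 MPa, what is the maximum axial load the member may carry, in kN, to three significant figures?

85.1 kN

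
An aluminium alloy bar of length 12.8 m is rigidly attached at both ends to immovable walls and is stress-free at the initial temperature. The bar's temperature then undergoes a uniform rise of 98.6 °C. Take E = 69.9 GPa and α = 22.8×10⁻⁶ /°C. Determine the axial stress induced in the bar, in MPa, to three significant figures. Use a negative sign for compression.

-157 MPa

Free thermal expansion αLΔT = 22.8e-6 · 12800 · 98.6 = 28.78 mm.
The walls impose strain ε = −(28.78)/12800 = -2.2481e-03; σ = Eε = 69900 · -2.2481e-03 = -157.1 MPa.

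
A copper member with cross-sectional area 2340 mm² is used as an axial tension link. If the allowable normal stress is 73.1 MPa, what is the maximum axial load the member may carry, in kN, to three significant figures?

P_max = σ_allow · A = 73.1 · 2340 = 171100 N = 171.1 kN.

171 kN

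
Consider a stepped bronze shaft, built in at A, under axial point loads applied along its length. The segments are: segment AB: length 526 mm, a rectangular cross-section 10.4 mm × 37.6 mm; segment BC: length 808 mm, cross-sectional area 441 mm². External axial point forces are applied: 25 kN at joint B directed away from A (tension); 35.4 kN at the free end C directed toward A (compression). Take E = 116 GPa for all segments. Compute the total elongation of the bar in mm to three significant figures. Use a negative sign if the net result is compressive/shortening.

-0.680 mm

Internal axial forces (sectioning from the free end, tension +): N_BC = -35.4 kN, N_AB = -10.4 kN.
A_AB = 391 mm².
δ_AB = -10400·526/(391·116000) = -0.1206 mm
δ_BC = -35400·808/(441·116000) = -0.5591 mm
δ = Σδ_i = -0.6797 mm.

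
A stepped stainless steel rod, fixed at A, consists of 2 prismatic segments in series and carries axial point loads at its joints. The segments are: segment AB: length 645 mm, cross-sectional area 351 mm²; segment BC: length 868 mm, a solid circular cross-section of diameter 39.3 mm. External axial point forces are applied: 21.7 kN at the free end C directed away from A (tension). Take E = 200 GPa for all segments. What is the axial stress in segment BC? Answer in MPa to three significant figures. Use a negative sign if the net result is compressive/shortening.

Internal axial forces (sectioning from the free end, tension +): N_BC = 21.7 kN, N_AB = 21.7 kN.
A_BC = 1213 mm².
σ_BC = N_BC/A_BC = 21700/1213 = 17.89 MPa.

17.9 MPa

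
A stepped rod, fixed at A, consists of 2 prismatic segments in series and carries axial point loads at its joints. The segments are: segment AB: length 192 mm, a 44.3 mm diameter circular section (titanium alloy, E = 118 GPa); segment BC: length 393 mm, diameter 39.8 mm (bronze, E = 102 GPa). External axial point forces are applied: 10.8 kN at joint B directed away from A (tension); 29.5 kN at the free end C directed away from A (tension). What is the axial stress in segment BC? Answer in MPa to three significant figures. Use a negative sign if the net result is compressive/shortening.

23.7 MPa

Internal axial forces (sectioning from the free end, tension +): N_BC = 29.5 kN, N_AB = 40.3 kN.
A_BC = 1244 mm².
σ_BC = N_BC/A_BC = 29500/1244 = 23.71 MPa.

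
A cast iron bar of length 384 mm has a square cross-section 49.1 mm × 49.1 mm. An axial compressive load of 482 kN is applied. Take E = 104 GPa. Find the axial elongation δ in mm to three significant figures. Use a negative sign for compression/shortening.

-0.738 mm

A = 2411 mm².
δ_mech = NL/(AE) = -482000·384/(2411·104000) = -0.7382 mm.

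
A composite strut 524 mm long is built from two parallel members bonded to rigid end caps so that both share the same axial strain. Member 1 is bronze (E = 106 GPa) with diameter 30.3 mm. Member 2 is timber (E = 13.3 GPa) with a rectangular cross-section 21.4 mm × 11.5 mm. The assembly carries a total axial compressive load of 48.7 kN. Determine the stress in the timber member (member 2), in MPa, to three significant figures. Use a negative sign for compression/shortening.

-8.13 MPa

A_1 = 721.1 mm².
A_2 = 246.1 mm².
Equal strain + equilibrium ⇒ each member carries load in proportion to AE: A₁E₁ = 76430000 N, A₂E₂ = 3273000 N, ΣAE = 79710000 N.
σ₂ = P·E₂/ΣAE = -48700·13300/79710000 = -8.126 MPa.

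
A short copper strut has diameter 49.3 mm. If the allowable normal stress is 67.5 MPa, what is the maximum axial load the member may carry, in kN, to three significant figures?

129 kN

A = 1909 mm².
P_max = σ_allow · A = 67.5 · 1909 = 128900 N = 128.9 kN.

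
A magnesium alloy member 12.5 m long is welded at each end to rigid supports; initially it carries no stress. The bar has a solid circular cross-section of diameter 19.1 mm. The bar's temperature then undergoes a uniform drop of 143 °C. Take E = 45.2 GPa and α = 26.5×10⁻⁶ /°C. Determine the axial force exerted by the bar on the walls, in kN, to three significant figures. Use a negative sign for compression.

Free thermal expansion αLΔT = 26.5e-6 · 12500 · -143 = -47.37 mm.
The walls impose strain ε = −(-47.37)/12500 = 3.7895e-03; σ = Eε = 45200 · 3.7895e-03 = 171.3 MPa.
Wall reaction R = σ·A = 171.3·286.5 = 49080 N = 49.08 kN.

49.1 kN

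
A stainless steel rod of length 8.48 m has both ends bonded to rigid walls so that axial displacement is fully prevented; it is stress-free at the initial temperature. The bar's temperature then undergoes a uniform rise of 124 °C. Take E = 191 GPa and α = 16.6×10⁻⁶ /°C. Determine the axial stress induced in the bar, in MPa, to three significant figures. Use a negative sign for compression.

Free thermal expansion αLΔT = 16.6e-6 · 8480 · 124 = 17.46 mm.
The walls impose strain ε = −(17.46)/8480 = -2.0584e-03; σ = Eε = 191000 · -2.0584e-03 = -393.2 MPa.

-393 MPa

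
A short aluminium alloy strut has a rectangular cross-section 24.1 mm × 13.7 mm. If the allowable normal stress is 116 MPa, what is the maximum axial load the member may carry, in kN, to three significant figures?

38.3 kN

A = 330.2 mm².
P_max = σ_allow · A = 116 · 330.2 = 38300 N = 38.3 kN.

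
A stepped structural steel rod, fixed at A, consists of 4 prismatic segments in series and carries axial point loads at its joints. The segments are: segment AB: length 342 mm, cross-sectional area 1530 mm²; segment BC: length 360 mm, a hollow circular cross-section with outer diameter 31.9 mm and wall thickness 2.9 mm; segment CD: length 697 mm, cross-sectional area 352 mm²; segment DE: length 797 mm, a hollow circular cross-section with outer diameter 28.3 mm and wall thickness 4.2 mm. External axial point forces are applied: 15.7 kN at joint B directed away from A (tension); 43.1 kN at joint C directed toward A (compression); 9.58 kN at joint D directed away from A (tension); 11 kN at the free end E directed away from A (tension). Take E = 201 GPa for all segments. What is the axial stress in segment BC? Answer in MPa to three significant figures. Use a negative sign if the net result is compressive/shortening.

Internal axial forces (sectioning from the free end, tension +): N_DE = 11 kN, N_CD = 20.58 kN, N_BC = -22.52 kN, N_AB = -6.82 kN.
A_BC = 264.2 mm².
σ_BC = N_BC/A_BC = -22520/264.2 = -85.24 MPa.

-85.2 MPa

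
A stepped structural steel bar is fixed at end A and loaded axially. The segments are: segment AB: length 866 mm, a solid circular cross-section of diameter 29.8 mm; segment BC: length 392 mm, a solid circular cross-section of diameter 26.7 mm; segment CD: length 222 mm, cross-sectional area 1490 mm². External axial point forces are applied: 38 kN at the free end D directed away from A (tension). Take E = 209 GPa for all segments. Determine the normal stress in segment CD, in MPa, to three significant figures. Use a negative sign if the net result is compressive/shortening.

25.5 MPa

Internal axial forces (sectioning from the free end, tension +): N_CD = 38 kN, N_BC = 38 kN, N_AB = 38 kN.
σ_CD = N_CD/A_CD = 38000/1490 = 25.5 MPa.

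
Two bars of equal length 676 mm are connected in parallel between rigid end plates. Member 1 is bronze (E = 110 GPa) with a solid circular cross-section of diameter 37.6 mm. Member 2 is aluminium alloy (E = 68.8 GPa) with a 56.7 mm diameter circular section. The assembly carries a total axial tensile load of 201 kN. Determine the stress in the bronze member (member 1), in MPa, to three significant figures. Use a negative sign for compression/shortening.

A_1 = 1110 mm².
A_2 = 2525 mm².
Equal strain + equilibrium ⇒ each member carries load in proportion to AE: A₁E₁ = 122100000 N, A₂E₂ = 173700000 N, ΣAE = 295900000 N.
σ₁ = P·E₁/ΣAE = 201000·110000/295900000 = 74.73 MPa.

74.7 MPa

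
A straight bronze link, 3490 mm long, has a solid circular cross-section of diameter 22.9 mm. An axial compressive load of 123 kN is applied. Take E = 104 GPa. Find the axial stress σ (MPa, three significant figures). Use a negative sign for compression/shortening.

-299 MPa

A = 411.9 mm².
σ = N/A = -123000/411.9 = -298.6 MPa.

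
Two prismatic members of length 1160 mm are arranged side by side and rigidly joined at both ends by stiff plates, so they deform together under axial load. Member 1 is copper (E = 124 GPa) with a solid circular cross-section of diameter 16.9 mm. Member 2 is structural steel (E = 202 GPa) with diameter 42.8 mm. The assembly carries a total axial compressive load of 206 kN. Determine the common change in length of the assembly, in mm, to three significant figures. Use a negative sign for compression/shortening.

-0.750 mm

A_1 = 224.3 mm².
A_2 = 1439 mm².
Equal strain + equilibrium ⇒ each member carries load in proportion to AE: A₁E₁ = 27820000 N, A₂E₂ = 290600000 N, ΣAE = 318400000 N.
δ = PL/ΣAE = -206000·1160/318400000 = -0.7504 mm.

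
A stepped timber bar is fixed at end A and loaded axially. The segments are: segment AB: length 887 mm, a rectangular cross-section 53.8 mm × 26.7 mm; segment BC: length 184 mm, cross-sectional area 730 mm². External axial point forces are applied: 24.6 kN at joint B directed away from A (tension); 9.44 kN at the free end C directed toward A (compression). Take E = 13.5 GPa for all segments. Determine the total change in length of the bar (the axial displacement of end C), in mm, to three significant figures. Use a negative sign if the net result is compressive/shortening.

Internal axial forces (sectioning from the free end, tension +): N_BC = -9.44 kN, N_AB = 15.16 kN.
A_AB = 1436 mm².
δ_AB = 15160·887/(1436·13500) = 0.6934 mm
δ_BC = -9440·184/(730·13500) = -0.1763 mm
δ = Σδ_i = 0.5172 mm.

0.517 mm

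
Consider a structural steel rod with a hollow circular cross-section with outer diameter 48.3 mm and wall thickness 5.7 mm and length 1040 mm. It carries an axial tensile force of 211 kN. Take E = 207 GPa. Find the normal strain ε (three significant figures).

0.00134

A = 762.8 mm².
σ = N/A = 276.6 MPa; ε = σ/E = 276.6/207000 = 1.336e-03.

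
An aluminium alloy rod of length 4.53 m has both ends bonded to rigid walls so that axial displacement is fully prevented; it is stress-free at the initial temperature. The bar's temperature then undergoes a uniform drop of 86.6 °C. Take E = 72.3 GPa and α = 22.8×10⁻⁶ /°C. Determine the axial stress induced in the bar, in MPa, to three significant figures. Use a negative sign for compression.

143 MPa

Free thermal expansion αLΔT = 22.8e-6 · 4530 · -86.6 = -8.944 mm.
The walls impose strain ε = −(-8.944)/4530 = 1.9745e-03; σ = Eε = 72300 · 1.9745e-03 = 142.8 MPa.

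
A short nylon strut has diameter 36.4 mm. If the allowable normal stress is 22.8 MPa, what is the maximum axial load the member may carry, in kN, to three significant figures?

23.7 kN

A = 1041 mm².
P_max = σ_allow · A = 22.8 · 1041 = 23730 N = 23.73 kN.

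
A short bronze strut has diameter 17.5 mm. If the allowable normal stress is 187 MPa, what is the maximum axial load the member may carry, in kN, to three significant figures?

45.0 kN

A = 240.5 mm².
P_max = σ_allow · A = 187 · 240.5 = 44980 N = 44.98 kN.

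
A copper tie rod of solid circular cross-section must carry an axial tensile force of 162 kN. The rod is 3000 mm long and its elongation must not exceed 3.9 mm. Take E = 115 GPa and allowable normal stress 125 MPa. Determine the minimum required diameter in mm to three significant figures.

Required area A ≥ P/σ_allow = 162000/125 = 1296 mm².
For a solid circular section, d ≥ √(4A/π) = 40.62 mm.
Elongation limit: A ≥ PL/(Eδ_allow) = 162000·3000/(115000·3.9) = 1084 mm² ⇒ d ≥ 37.14 mm.
The stress limit governs.

40.6 mm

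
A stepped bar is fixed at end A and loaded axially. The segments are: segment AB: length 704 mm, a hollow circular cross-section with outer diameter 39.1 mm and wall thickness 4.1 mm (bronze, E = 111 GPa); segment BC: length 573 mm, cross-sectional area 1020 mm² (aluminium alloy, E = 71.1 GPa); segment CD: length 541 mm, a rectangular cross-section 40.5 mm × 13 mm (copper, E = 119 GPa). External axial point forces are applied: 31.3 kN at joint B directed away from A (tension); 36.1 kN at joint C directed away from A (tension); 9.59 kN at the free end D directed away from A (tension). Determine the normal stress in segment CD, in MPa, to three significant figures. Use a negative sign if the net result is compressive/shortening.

18.2 MPa

Internal axial forces (sectioning from the free end, tension +): N_CD = 9.59 kN, N_BC = 45.69 kN, N_AB = 76.99 kN.
A_CD = 526.5 mm².
σ_CD = N_CD/A_CD = 9590/526.5 = 18.21 MPa.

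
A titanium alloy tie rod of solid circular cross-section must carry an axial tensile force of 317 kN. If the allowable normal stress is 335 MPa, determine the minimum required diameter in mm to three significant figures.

34.7 mm

Required area A ≥ P/σ_allow = 317000/335 = 946.3 mm².
For a solid circular section, d ≥ √(4A/π) = 34.71 mm.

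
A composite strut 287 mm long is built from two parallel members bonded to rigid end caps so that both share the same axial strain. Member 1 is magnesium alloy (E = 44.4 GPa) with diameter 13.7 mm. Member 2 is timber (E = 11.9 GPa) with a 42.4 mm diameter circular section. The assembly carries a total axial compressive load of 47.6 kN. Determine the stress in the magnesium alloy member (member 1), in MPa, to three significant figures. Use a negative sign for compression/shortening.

-90.5 MPa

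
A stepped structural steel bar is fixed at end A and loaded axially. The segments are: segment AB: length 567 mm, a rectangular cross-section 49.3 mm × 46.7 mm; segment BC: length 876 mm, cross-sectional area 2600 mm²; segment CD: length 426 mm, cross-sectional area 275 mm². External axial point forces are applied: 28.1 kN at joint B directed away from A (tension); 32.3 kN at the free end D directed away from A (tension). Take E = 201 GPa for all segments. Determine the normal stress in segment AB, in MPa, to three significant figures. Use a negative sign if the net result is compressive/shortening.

26.2 MPa

Internal axial forces (sectioning from the free end, tension +): N_CD = 32.3 kN, N_BC = 32.3 kN, N_AB = 60.4 kN.
A_AB = 2302 mm².
σ_AB = N_AB/A_AB = 60400/2302 = 26.23 MPa.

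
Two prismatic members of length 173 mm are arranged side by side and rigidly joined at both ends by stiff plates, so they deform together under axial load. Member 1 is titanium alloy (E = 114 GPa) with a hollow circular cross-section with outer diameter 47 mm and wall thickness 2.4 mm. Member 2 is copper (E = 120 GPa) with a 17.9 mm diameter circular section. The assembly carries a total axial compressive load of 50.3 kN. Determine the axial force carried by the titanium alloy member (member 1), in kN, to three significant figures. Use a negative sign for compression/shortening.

A_1 = 336.3 mm².
A_2 = 251.6 mm².
Equal strain + equilibrium ⇒ each member carries load in proportion to AE: A₁E₁ = 38340000 N, A₂E₂ = 30200000 N, ΣAE = 68530000 N.
F₁ = P·A₁E₁/ΣAE = -50300·38340000/68530000 = -28140 N.

-28.1 kN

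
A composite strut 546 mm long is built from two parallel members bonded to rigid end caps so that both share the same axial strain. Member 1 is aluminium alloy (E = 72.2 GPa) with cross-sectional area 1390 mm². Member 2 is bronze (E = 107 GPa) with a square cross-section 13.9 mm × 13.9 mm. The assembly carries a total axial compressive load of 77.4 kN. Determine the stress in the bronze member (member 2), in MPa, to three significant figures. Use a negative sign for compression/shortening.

A_2 = 193.2 mm².
Equal strain + equilibrium ⇒ each member carries load in proportion to AE: A₁E₁ = 100400000 N, A₂E₂ = 20670000 N, ΣAE = 121000000 N.
σ₂ = P·E₂/ΣAE = -77400·107000/121000000 = -68.43 MPa.

-68.4 MPa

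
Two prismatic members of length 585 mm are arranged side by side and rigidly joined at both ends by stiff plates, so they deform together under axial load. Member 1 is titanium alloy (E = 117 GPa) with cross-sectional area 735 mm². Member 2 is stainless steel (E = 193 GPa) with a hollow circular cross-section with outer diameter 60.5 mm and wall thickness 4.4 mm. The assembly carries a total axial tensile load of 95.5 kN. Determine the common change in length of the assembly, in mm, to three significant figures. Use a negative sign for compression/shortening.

0.237 mm

A_2 = 775.5 mm².
Equal strain + equilibrium ⇒ each member carries load in proportion to AE: A₁E₁ = 86000000 N, A₂E₂ = 149700000 N, ΣAE = 235700000 N.
δ = PL/ΣAE = 95500·585/235700000 = 0.2371 mm.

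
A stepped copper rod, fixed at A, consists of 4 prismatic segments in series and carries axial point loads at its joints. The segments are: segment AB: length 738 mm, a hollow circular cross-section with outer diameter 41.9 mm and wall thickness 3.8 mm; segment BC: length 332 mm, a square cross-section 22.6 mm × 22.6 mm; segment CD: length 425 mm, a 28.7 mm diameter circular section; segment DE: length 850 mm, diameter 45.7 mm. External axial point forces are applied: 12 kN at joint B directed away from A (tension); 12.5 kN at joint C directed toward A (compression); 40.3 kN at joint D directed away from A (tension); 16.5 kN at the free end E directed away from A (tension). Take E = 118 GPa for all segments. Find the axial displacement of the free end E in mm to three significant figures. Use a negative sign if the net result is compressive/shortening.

Internal axial forces (sectioning from the free end, tension +): N_DE = 16.5 kN, N_CD = 56.8 kN, N_BC = 44.3 kN, N_AB = 56.3 kN.
A_AB = 454.8 mm².
A_BC = 510.8 mm².
A_CD = 646.9 mm².
A_DE = 1640 mm².
δ_AB = 56300·738/(454.8·118000) = 0.7741 mm
δ_BC = 44300·332/(510.8·118000) = 0.244 mm
δ_CD = 56800·425/(646.9·118000) = 0.3162 mm
δ_DE = 16500·850/(1640·118000) = 0.07246 mm
δ = Σδ_i = 1.407 mm.

1.41 mm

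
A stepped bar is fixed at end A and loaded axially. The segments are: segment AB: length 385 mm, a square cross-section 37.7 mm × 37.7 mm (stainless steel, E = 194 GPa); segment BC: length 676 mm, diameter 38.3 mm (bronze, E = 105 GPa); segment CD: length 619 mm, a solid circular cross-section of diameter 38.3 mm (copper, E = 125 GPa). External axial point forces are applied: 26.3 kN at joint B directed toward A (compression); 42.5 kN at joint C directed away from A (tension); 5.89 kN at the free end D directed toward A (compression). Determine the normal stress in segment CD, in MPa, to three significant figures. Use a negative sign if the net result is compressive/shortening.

-5.11 MPa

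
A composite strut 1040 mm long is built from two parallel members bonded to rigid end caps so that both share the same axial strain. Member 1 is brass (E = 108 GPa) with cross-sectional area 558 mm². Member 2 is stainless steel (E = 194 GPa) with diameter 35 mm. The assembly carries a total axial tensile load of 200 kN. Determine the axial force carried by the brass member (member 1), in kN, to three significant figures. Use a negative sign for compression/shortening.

A_2 = 962.1 mm².
Equal strain + equilibrium ⇒ each member carries load in proportion to AE: A₁E₁ = 60260000 N, A₂E₂ = 186600000 N, ΣAE = 246900000 N.
F₁ = P·A₁E₁/ΣAE = 200000·60260000/246900000 = 48810 N.

48.8 kN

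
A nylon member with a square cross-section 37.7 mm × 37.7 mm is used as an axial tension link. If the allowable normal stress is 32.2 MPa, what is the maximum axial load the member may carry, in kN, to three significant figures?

A = 1421 mm².
P_max = σ_allow · A = 32.2 · 1421 = 45770 N = 45.77 kN.

45.8 kN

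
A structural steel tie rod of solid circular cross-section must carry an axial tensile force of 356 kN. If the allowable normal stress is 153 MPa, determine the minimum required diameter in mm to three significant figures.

54.4 mm

Required area A ≥ P/σ_allow = 356000/153 = 2327 mm².
For a solid circular section, d ≥ √(4A/π) = 54.43 mm.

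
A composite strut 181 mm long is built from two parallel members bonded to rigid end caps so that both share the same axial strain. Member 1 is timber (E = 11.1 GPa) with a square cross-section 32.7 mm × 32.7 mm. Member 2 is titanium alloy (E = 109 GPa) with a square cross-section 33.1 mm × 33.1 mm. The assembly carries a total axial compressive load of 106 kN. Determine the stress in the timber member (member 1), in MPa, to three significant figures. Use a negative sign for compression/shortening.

-8.96 MPa

A_1 = 1069 mm².
A_2 = 1096 mm².
Equal strain + equilibrium ⇒ each member carries load in proportion to AE: A₁E₁ = 11870000 N, A₂E₂ = 119400000 N, ΣAE = 131300000 N.
σ₁ = P·E₁/ΣAE = -106000·11100/131300000 = -8.962 MPa.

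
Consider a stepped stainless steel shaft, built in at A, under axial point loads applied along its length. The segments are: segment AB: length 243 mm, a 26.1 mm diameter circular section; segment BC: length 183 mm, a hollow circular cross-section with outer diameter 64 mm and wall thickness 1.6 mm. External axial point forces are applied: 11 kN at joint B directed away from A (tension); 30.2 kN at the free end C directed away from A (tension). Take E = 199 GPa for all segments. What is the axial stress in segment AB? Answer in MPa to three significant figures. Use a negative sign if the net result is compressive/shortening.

Internal axial forces (sectioning from the free end, tension +): N_BC = 30.2 kN, N_AB = 41.2 kN.
A_AB = 535 mm².
σ_AB = N_AB/A_AB = 41200/535 = 77.01 MPa.

77.0 MPa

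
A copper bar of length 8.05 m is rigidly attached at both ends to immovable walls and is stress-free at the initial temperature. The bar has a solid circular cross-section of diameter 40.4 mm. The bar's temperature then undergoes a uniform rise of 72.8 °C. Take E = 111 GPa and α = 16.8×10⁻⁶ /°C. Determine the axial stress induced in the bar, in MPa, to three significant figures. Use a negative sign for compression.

Free thermal expansion αLΔT = 16.8e-6 · 8050 · 72.8 = 9.845 mm.
The walls impose strain ε = −(9.845)/8050 = -1.2230e-03; σ = Eε = 111000 · -1.2230e-03 = -135.8 MPa.

-136 MPa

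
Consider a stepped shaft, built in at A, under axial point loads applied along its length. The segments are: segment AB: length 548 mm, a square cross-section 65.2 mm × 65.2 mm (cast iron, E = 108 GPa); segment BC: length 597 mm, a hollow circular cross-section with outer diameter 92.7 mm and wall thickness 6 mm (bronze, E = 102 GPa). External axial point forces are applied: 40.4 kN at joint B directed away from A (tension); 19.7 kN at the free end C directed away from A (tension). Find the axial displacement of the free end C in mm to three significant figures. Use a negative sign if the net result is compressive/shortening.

0.142 mm

Internal axial forces (sectioning from the free end, tension +): N_BC = 19.7 kN, N_AB = 60.1 kN.
A_AB = 4251 mm².
A_BC = 1634 mm².
δ_AB = 60100·548/(4251·108000) = 0.07174 mm
δ_BC = 19700·597/(1634·102000) = 0.07055 mm
δ = Σδ_i = 0.1423 mm.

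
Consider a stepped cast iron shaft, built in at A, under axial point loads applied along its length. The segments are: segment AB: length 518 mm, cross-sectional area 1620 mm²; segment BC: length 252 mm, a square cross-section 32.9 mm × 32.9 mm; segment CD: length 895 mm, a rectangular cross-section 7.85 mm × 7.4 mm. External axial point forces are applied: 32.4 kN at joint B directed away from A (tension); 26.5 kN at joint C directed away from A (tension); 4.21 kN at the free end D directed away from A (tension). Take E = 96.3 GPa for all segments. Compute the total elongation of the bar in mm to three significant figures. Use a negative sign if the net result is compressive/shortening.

0.957 mm

Internal axial forces (sectioning from the free end, tension +): N_CD = 4.21 kN, N_BC = 30.71 kN, N_AB = 63.11 kN.
A_BC = 1082 mm².
A_CD = 58.09 mm².
δ_AB = 63110·518/(1620·96300) = 0.2095 mm
δ_BC = 30710·252/(1082·96300) = 0.07424 mm
δ_CD = 4210·895/(58.09·96300) = 0.6736 mm
δ = Σδ_i = 0.9574 mm.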